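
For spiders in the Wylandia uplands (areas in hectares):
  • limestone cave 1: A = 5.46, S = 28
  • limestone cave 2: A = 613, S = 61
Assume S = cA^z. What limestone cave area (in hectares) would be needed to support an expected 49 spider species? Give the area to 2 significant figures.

160 hectares

z = ln(61/28) / ln(613/5.46) = 0.7787 / 4.7209 = 0.1649
c = 28 / 5.46^0.1649 = 28 / 1.323 = 21.16
A = (49/21.16)^(1/0.1649) ⇒ ln A = ln(2.315)/0.1649 = 5.0903
A = e^5.0903 ≈ 162.4 hectares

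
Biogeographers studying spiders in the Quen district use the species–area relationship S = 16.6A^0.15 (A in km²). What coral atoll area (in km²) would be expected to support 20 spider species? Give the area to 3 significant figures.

3.46 km²

20 = 16.6 × A^0.15  ⇒  A^0.15 = 20/16.6 = 1.205
ln A = ln(1.205) / 0.15 = 0.1863 / 0.15 = 1.2422
A = e^1.2422 ≈ 3.463 km²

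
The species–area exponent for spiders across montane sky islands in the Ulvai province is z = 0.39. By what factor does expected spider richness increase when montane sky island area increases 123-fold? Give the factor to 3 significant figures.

6.53

S₂/S₁ = (A₂/A₁)^z = 123^0.39
ln(S₂/S₁) = 0.39 × ln 123 = 0.39 × 4.8122 = 1.8768
S₂/S₁ = e^1.8768 ≈ 6.532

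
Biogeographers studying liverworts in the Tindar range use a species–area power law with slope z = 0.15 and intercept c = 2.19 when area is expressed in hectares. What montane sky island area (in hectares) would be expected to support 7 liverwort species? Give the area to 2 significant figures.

7 = 2.19 × A^0.15  ⇒  A^0.15 = 7/2.19 = 3.196
ln A = ln(3.196) / 0.15 = 1.1620 / 0.15 = 7.7467
A = e^7.7467 ≈ 2314 hectares

2300 hectares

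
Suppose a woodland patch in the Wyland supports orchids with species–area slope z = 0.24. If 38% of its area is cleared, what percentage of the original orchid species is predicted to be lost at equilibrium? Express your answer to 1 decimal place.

10.8%

S_new/S_old = (A_new/A_old)^z = 0.62^0.24
= exp(0.24 × ln 0.62) = exp(0.24 × -0.4780) = exp(-0.1147) ≈ 0.8916
Fraction lost = 1 − 0.8916 = 0.1084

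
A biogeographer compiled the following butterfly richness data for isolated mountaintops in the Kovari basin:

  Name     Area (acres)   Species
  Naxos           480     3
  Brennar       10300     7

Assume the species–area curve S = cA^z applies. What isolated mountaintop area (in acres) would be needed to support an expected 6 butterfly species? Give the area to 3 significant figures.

5900 acres

z = ln(7/3) / ln(10300/480) = 0.8473 / 3.0661 = 0.2763
c = 3 / 480^0.2763 = 3 / 5.507 = 0.5447
A = (6/0.5447)^(1/0.2763) ⇒ ln A = ln(11.01)/0.2763 = 8.6821
A = e^8.6821 ≈ 5896 acres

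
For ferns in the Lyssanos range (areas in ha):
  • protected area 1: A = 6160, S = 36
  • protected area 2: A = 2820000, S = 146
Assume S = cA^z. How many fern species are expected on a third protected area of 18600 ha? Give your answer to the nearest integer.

z = ln(146/36) / ln(2820000/6160) = 1.4001 / 6.1264 = 0.2285
c = 36 / 6160^0.2285 = 36 / 7.346 = 4.901
S₃ = 4.901 × 18600^0.2285 = 4.901 × 9.456 ≈ 46.34

46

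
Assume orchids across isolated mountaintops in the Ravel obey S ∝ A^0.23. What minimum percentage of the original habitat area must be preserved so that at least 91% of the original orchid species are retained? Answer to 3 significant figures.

66.4%

Need (A_new/A_old)^0.23 = 0.91, so A_new/A_old = 0.91^(1/0.23) = 0.91^4.348
ln(A_new/A_old) = ln 0.91 / 0.23 = -0.0943 / 0.23 = -0.4100
A_new/A_old = e^-0.4100 ≈ 0.6636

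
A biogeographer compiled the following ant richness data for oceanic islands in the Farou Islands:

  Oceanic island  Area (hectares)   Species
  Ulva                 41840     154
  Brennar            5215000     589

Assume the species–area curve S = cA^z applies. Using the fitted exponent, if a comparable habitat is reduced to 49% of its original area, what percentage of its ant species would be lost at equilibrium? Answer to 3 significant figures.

18.0%

z = ln(589/154) / ln(5215000/41840) = 1.3415 / 4.8254 = 0.2780
S_new/S_old = (A_new/A_old)^z = 0.49^0.2780 = exp(0.2780 × -0.7133) = 0.8201
Fraction lost = 1 − 0.8201 = 0.1799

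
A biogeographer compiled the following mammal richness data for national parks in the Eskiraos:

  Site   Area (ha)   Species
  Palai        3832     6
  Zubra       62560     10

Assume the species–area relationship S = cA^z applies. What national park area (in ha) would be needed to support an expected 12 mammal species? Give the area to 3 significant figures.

z = ln(10/6) / ln(62560/3832) = 0.5108 / 2.7927 = 0.1829
c = 6 / 3832^0.1829 = 6 / 4.523 = 1.326
A = (12/1.326)^(1/0.1829) ⇒ ln A = ln(9.047)/0.1829 = 12.0407
A = e^12.0407 ≈ 169508 ha

170000 ha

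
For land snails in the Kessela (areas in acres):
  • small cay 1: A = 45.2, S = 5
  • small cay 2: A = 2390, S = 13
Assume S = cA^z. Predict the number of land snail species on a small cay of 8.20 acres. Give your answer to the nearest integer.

3

z = ln(13/5) / ln(2390/45.2) = 0.9555 / 3.9680 = 0.2408
c = 5 / 45.2^0.2408 = 5 / 2.504 = 1.997
S₃ = 1.997 × 8.2^0.2408 = 1.997 × 1.66 ≈ 3.315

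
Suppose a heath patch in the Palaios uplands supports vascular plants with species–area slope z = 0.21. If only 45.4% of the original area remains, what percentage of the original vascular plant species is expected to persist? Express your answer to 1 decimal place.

84.7%

S_new/S_old = (A_new/A_old)^z = 0.454^0.21
= exp(0.21 × ln 0.454) = exp(0.21 × -0.7897) = exp(-0.1658) ≈ 0.8472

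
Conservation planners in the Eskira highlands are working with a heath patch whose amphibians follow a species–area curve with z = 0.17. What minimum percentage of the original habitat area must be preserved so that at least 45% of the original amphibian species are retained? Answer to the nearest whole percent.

1%

Need (A_new/A_old)^0.17 = 0.45, so A_new/A_old = 0.45^(1/0.17) = 0.45^5.882
ln(A_new/A_old) = ln 0.45 / 0.17 = -0.7985 / 0.17 = -4.6971
A_new/A_old = e^-4.6971 ≈ 0.009122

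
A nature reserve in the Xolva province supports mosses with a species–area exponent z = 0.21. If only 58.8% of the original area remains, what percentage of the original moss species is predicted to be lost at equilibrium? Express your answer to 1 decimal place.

10.6%

S_new/S_old = (A_new/A_old)^z = 0.588^0.21
= exp(0.21 × ln 0.588) = exp(0.21 × -0.5310) = exp(-0.1115) ≈ 0.8945
Fraction lost = 1 − 0.8945 = 0.1055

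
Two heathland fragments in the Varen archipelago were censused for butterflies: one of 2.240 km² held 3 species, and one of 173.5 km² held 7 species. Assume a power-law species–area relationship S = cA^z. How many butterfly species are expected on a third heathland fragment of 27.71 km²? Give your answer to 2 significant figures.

z = ln(7/3) / ln(173.5/2.24) = 0.8473 / 4.3497 = 0.1948
c = 3 / 2.24^0.1948 = 3 / 1.17 = 2.564
S₃ = 2.564 × 27.71^0.1948 = 2.564 × 1.91 ≈ 4.897

4.9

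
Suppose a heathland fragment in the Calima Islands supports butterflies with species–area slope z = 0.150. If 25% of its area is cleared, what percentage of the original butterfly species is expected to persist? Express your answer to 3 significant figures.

S_new/S_old = (A_new/A_old)^z = 0.75^0.15
= exp(0.15 × ln 0.75) = exp(0.15 × -0.2877) = exp(-0.0432) ≈ 0.9578

95.8%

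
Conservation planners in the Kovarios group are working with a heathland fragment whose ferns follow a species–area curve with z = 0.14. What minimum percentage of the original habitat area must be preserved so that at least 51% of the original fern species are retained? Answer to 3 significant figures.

Need (A_new/A_old)^0.14 = 0.51, so A_new/A_old = 0.51^(1/0.14) = 0.51^7.143
ln(A_new/A_old) = ln 0.51 / 0.14 = -0.6733 / 0.14 = -4.8096
A_new/A_old = e^-4.8096 ≈ 0.008151

0.815%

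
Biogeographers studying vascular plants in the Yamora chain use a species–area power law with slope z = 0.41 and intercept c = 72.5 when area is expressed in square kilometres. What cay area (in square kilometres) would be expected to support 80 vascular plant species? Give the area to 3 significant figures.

1.27 square kilometres

80 = 72.5 × A^0.41  ⇒  A^0.41 = 80/72.5 = 1.103
ln A = ln(1.103) / 0.41 = 0.0984 / 0.41 = 0.2401
A = e^0.2401 ≈ 1.271 square kilometres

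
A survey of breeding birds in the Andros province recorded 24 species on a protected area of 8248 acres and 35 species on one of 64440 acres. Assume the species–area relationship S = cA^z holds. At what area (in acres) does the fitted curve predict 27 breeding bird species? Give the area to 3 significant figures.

15700 acres

z = ln(35/24) / ln(64440/8248) = 0.3773 / 2.0558 = 0.1835
c = 24 / 8248^0.1835 = 24 / 5.233 = 4.586
A = (27/4.586)^(1/0.1835) ⇒ ln A = ln(5.887)/0.1835 = 9.6595
A = e^9.6595 ≈ 15670 acres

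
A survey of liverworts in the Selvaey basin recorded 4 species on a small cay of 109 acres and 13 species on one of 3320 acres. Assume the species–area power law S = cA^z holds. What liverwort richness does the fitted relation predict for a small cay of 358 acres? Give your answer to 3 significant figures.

z = ln(13/4) / ln(3320/109) = 1.1787 / 3.4164 = 0.3450
c = 4 / 109^0.3450 = 4 / 5.046 = 0.7928
S₃ = 0.7928 × 358^0.3450 = 0.7928 × 7.605 ≈ 6.029

6.03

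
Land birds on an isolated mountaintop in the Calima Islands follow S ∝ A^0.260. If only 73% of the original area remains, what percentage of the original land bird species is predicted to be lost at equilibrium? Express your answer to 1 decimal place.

S_new/S_old = (A_new/A_old)^z = 0.73^0.26
= exp(0.26 × ln 0.73) = exp(0.26 × -0.3147) = exp(-0.0818) ≈ 0.9214
Fraction lost = 1 − 0.9214 = 0.07857

7.9%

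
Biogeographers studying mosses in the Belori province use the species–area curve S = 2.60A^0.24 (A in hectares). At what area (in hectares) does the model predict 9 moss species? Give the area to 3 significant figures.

177 hectares

9 = 2.6 × A^0.24  ⇒  A^0.24 = 9/2.6 = 3.462
ln A = ln(3.462) / 0.24 = 1.2417 / 0.24 = 5.1738
A = e^5.1738 ≈ 176.6 hectares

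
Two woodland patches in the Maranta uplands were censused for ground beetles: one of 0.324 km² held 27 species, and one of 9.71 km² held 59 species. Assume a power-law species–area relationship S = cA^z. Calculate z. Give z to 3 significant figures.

Taking logs: ln S = ln c + z ln A, so z = (ln S₂ − ln S₁)/(ln A₂ − ln A₁).
z = ln(59/27) / ln(9.71/0.324) = ln(2.185) / ln(29.97) = 0.7817 / 3.4002 = 0.2299

0.230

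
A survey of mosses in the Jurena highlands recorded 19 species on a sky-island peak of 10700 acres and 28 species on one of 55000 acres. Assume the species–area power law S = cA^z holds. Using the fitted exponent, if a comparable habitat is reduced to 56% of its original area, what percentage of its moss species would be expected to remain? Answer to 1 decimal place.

87.2%

z = ln(28/19) / ln(55000/10700) = 0.3878 / 1.6371 = 0.2369
S_new/S_old = (A_new/A_old)^z = 0.56^0.2369 = exp(0.2369 × -0.5798) = 0.8717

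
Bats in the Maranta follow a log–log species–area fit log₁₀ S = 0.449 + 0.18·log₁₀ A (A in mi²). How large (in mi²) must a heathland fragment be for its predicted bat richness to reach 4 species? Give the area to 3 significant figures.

4 = 2.812 × A^0.18  ⇒  A^0.18 = 4/2.812 = 1.423
ln A = ln(1.423) / 0.18 = 0.3524 / 0.18 = 1.9580
A = e^1.9580 ≈ 7.085 mi²

7.08 mi²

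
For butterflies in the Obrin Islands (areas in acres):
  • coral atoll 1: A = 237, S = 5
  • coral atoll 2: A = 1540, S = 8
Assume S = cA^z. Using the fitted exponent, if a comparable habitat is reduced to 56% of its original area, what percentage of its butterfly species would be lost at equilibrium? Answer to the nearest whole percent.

14%

z = ln(8/5) / ln(1540/237) = 0.4700 / 1.8715 = 0.2511
S_new/S_old = (A_new/A_old)^z = 0.56^0.2511 = exp(0.2511 × -0.5798) = 0.8645
Fraction lost = 1 − 0.8645 = 0.1355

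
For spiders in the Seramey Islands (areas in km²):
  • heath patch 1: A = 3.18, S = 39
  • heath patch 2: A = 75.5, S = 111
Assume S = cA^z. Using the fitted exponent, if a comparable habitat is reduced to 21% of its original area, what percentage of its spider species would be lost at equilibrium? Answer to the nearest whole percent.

z = ln(111/39) / ln(75.5/3.18) = 1.0460 / 3.1673 = 0.3302
S_new/S_old = (A_new/A_old)^z = 0.21^0.3302 = exp(0.3302 × -1.5606) = 0.5973
Fraction lost = 1 − 0.5973 = 0.4027

40%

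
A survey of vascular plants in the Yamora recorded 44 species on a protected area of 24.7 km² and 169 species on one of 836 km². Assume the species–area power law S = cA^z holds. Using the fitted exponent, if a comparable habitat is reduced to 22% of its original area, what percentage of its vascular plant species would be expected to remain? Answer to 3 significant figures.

56.1%

z = ln(169/44) / ln(836/24.7) = 1.3457 / 3.5218 = 0.3821
S_new/S_old = (A_new/A_old)^z = 0.22^0.3821 = exp(0.3821 × -1.5141) = 0.5607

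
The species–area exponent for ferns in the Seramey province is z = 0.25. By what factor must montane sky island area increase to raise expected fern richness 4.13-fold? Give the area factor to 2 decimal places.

290.94

(A₂/A₁)^0.25 = 4.13, so A₂/A₁ = 4.13^(1/0.25) = 4.13^4
ln(A₂/A₁) = ln 4.13 / 0.25 = 1.4183 / 0.25 = 5.6731
A₂/A₁ = e^5.6731 ≈ 290.9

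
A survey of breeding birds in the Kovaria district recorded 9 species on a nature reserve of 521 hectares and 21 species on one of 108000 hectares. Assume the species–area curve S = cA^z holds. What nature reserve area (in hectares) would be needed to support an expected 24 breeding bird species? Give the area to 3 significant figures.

z = ln(21/9) / ln(108000/521) = 0.8473 / 5.3341 = 0.1588
c = 9 / 521^0.1588 = 9 / 2.701 = 3.332
A = (24/3.332)^(1/0.1588) ⇒ ln A = ln(7.203)/0.1588 = 12.4305
A = e^12.4305 ≈ 250328 hectares

250000 hectares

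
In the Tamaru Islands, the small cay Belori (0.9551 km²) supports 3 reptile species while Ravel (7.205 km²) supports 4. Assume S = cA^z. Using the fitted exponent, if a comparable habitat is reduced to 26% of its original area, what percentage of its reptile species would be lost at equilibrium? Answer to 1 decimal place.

17.5%

z = ln(4/3) / ln(7.205/0.9551) = 0.2877 / 2.0207 = 0.1424
S_new/S_old = (A_new/A_old)^z = 0.26^0.1424 = exp(0.1424 × -1.3471) = 0.8255
Fraction lost = 1 − 0.8255 = 0.1745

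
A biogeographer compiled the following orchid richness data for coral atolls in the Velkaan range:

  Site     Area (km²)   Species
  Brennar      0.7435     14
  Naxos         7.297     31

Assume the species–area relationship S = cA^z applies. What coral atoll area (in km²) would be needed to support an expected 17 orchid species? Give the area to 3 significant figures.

1.30 km²

z = ln(31/14) / ln(7.297/0.7435) = 0.7949 / 2.2838 = 0.3481
c = 14 / 0.7435^0.3481 = 14 / 0.902 = 15.52
A = (17/15.52)^(1/0.3481) ⇒ ln A = ln(1.095)/0.3481 = 0.2614
A = e^0.2614 ≈ 1.299 km²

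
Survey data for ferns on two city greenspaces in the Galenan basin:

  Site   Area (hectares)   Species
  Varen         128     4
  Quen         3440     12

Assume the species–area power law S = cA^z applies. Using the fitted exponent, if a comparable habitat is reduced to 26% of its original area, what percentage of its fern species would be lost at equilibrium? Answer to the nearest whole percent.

36%

z = ln(12/4) / ln(3440/128) = 1.0986 / 3.2912 = 0.3338
S_new/S_old = (A_new/A_old)^z = 0.26^0.3338 = exp(0.3338 × -1.3471) = 0.6378
Fraction lost = 1 − 0.6378 = 0.3622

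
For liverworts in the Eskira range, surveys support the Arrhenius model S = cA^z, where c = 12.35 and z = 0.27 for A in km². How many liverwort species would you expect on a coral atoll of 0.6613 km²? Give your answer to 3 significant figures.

S = 12.35 × 0.6613^0.27
ln S = ln 12.35 + 0.27 × ln 0.6613 = 2.5137 + 0.27 × -0.4135 = 2.4020
S = e^2.4020 ≈ 11.05

11.0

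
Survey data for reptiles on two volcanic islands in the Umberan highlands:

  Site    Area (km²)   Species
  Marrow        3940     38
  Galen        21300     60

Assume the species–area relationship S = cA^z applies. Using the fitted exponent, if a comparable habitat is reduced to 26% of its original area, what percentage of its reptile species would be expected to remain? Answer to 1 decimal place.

69.4%

z = ln(60/38) / ln(21300/3940) = 0.4568 / 1.6875 = 0.2707
S_new/S_old = (A_new/A_old)^z = 0.26^0.2707 = exp(0.2707 × -1.3471) = 0.6945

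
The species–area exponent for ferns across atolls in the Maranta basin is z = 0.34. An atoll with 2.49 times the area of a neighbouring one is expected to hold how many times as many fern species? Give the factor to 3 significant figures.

1.36

S₂/S₁ = (A₂/A₁)^z = 2.49^0.34
ln(S₂/S₁) = 0.34 × ln 2.49 = 0.34 × 0.9123 = 0.3102
S₂/S₁ = e^0.3102 ≈ 1.364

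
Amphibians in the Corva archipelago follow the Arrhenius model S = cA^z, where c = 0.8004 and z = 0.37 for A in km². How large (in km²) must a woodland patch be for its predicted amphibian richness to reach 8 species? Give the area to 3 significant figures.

504 km²

8 = 0.8004 × A^0.37  ⇒  A^0.37 = 8/0.8004 = 9.995
ln A = ln(9.995) / 0.37 = 2.3021 / 0.37 = 6.2219
A = e^6.2219 ≈ 503.6 km²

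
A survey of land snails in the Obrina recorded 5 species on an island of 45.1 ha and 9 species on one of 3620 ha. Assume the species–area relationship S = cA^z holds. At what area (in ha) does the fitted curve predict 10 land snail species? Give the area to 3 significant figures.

7950 ha

z = ln(9/5) / ln(3620/45.1) = 0.5878 / 4.3853 = 0.1340
c = 5 / 45.1^0.1340 = 5 / 1.666 = 3.001
A = (10/3.001)^(1/0.1340) ⇒ ln A = ln(3.332)/0.1340 = 8.9803
A = e^8.9803 ≈ 7945 ha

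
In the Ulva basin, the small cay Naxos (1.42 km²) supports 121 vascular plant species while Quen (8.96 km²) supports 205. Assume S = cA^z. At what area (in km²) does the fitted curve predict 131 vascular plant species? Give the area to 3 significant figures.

1.87 km²

z = ln(205/121) / ln(8.96/1.42) = 0.5272 / 1.8421 = 0.2862
c = 121 / 1.42^0.2862 = 121 / 1.106 = 109.4
A = (131/109.4)^(1/0.2862) ⇒ ln A = ln(1.197)/0.2862 = 0.6281
A = e^0.6281 ≈ 1.874 km²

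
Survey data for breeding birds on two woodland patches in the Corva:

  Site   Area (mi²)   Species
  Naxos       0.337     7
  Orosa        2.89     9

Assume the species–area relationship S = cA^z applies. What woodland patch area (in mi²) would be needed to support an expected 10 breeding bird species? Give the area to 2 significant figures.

z = ln(9/7) / ln(2.89/0.337) = 0.2513 / 2.1489 = 0.1169
c = 7 / 0.337^0.1169 = 7 / 0.8806 = 7.95
A = (10/7.95)^(1/0.1169) ⇒ ln A = ln(1.258)/0.1169 = 1.9622
A = e^1.9622 ≈ 7.115 mi²

7.1 mi²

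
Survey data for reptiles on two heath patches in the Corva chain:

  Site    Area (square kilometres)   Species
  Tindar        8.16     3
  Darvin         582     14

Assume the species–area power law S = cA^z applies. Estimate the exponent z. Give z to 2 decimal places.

Taking logs: ln S = ln c + z ln A, so z = (ln S₂ − ln S₁)/(ln A₂ − ln A₁).
z = ln(14/3) / ln(582/8.16) = ln(4.667) / ln(71.32) = 1.5404 / 4.2672 = 0.3610

0.36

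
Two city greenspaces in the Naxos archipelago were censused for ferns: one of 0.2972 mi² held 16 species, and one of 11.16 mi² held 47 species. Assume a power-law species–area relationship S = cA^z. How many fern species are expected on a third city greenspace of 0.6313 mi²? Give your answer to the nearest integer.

20

z = ln(47/16) / ln(11.16/0.2972) = 1.0776 / 3.6257 = 0.2972
c = 16 / 0.2972^0.2972 = 16 / 0.6973 = 22.95
S₃ = 22.95 × 0.6313^0.2972 = 22.95 × 0.8722 ≈ 20.02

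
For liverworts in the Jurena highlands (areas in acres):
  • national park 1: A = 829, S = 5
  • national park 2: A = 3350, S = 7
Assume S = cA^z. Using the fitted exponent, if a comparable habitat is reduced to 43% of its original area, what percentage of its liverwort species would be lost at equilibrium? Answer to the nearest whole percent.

z = ln(7/5) / ln(3350/829) = 0.3365 / 1.3965 = 0.2409
S_new/S_old = (A_new/A_old)^z = 0.43^0.2409 = exp(0.2409 × -0.8440) = 0.816
Fraction lost = 1 − 0.816 = 0.184

18%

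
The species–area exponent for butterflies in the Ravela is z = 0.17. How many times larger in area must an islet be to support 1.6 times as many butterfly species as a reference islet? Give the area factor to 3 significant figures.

15.9

(A₂/A₁)^0.17 = 1.6, so A₂/A₁ = 1.6^(1/0.17) = 1.6^5.882
ln(A₂/A₁) = ln 1.6 / 0.17 = 0.4700 / 0.17 = 2.7647
A₂/A₁ = e^2.7647 ≈ 15.87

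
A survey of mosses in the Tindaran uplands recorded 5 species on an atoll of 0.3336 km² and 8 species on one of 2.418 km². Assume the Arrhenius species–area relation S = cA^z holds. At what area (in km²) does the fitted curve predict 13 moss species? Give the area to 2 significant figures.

z = ln(8/5) / ln(2.418/0.3336) = 0.4700 / 1.9808 = 0.2373
c = 5 / 0.3336^0.2373 = 5 / 0.7707 = 6.488
A = (13/6.488)^(1/0.2373) ⇒ ln A = ln(2.004)/0.2373 = 2.9290
A = e^2.9290 ≈ 18.71 km²

19 km²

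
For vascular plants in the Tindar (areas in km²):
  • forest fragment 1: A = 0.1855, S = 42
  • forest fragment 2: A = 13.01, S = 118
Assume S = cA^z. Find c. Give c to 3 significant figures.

63.3

z = ln(S₂/S₁) / ln(A₂/A₁) = ln(118/42) / ln(13.01/0.1855) = 1.0330 / 4.2504 = 0.2430
c = S₁ / A₁^z = 42 / 0.1855^0.2430 = 42 / 0.664 = 63.25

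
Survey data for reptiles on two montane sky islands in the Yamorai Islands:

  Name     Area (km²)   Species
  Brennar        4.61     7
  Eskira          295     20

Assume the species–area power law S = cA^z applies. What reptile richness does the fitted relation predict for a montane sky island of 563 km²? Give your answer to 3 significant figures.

z = ln(20/7) / ln(295/4.61) = 1.0498 / 4.1587 = 0.2524
c = 7 / 4.61^0.2524 = 7 / 1.471 = 4.759
S₃ = 4.759 × 563^0.2524 = 4.759 × 4.947 ≈ 23.54

23.5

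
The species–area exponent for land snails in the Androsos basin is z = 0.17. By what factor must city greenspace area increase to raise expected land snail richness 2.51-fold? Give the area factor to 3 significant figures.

224

(A₂/A₁)^0.17 = 2.51, so A₂/A₁ = 2.51^(1/0.17) = 2.51^5.882
ln(A₂/A₁) = ln 2.51 / 0.17 = 0.9203 / 0.17 = 5.4134
A₂/A₁ = e^5.4134 ≈ 224.4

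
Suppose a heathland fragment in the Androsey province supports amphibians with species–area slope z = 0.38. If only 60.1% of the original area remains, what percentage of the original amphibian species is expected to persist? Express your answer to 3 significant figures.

S_new/S_old = (A_new/A_old)^z = 0.601^0.38
= exp(0.38 × ln 0.601) = exp(0.38 × -0.5092) = exp(-0.1935) ≈ 0.8241

82.4%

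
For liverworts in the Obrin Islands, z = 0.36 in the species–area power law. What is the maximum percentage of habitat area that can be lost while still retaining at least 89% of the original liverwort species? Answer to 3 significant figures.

27.7%

Need (A_new/A_old)^0.36 = 0.89, so A_new/A_old = 0.89^(1/0.36) = 0.89^2.778
ln(A_new/A_old) = ln 0.89 / 0.36 = -0.1165 / 0.36 = -0.3237
A_new/A_old = e^-0.3237 ≈ 0.7235
Fraction that can be lost = 1 − 0.7235 = 0.2765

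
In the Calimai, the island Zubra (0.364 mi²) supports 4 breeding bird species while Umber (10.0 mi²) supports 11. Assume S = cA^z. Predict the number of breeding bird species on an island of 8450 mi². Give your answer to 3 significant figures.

z = ln(11/4) / ln(10/0.364) = 1.0116 / 3.3132 = 0.3053
c = 4 / 0.364^0.3053 = 4 / 0.7345 = 5.446
S₃ = 5.446 × 8450^0.3053 = 5.446 × 15.81 ≈ 86.11

86.1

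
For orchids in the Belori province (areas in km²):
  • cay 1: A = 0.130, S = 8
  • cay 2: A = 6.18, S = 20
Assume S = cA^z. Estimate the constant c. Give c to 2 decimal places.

z = ln(S₂/S₁) / ln(A₂/A₁) = ln(20/8) / ln(6.18/0.13) = 0.9163 / 3.8615 = 0.2373
c = S₁ / A₁^z = 8 / 0.13^0.2373 = 8 / 0.6162 = 12.98

12.98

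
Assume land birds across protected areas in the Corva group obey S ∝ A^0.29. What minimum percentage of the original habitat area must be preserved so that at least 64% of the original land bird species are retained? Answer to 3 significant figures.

21.5%

Need (A_new/A_old)^0.29 = 0.64, so A_new/A_old = 0.64^(1/0.29) = 0.64^3.448
ln(A_new/A_old) = ln 0.64 / 0.29 = -0.4463 / 0.29 = -1.5389
A_new/A_old = e^-1.5389 ≈ 0.2146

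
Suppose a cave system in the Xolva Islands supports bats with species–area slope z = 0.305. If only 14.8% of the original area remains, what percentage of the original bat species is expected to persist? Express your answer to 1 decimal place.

S_new/S_old = (A_new/A_old)^z = 0.148^0.305
= exp(0.305 × ln 0.148) = exp(0.305 × -1.9105) = exp(-0.5827) ≈ 0.5584

55.8%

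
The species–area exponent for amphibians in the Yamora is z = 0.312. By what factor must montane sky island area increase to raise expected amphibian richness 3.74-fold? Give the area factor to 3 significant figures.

(A₂/A₁)^0.312 = 3.74, so A₂/A₁ = 3.74^(1/0.312) = 3.74^3.205
ln(A₂/A₁) = ln 3.74 / 0.312 = 1.3191 / 0.312 = 4.2278
A₂/A₁ = e^4.2278 ≈ 68.57

68.6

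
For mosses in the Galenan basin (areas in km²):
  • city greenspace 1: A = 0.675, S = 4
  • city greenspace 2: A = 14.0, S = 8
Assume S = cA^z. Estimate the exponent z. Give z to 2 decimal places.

Taking logs: ln S = ln c + z ln A, so z = (ln S₂ − ln S₁)/(ln A₂ − ln A₁).
z = ln(8/4) / ln(14/0.675) = ln(2) / ln(20.74) = 0.6931 / 3.0321 = 0.2286

0.23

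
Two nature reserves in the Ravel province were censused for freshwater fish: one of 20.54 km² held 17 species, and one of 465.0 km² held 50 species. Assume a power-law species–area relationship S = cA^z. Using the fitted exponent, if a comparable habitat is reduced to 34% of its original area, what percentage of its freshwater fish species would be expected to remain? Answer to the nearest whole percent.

z = ln(50/17) / ln(465/20.54) = 1.0788 / 3.1197 = 0.3458
S_new/S_old = (A_new/A_old)^z = 0.34^0.3458 = exp(0.3458 × -1.0788) = 0.6886

69%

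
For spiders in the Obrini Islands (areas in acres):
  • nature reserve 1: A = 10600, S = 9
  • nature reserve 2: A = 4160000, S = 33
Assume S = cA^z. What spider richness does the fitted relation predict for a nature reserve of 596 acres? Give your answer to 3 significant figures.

z = ln(33/9) / ln(4160000/10600) = 1.2993 / 5.9724 = 0.2175
c = 9 / 10600^0.2175 = 9 / 7.511 = 1.198
S₃ = 1.198 × 596^0.2175 = 1.198 × 4.016 ≈ 4.812

4.81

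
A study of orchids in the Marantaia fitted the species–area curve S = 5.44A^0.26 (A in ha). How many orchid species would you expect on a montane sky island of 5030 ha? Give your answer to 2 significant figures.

50

S = 5.44 × 5030^0.26
ln S = ln 5.44 + 0.26 × ln 5030 = 1.6938 + 0.26 × 8.5232 = 3.9098
S = e^3.9098 ≈ 49.89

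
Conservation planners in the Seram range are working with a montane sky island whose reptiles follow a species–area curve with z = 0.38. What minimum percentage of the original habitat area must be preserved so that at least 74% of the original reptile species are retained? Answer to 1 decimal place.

45.3%

Need (A_new/A_old)^0.38 = 0.74, so A_new/A_old = 0.74^(1/0.38) = 0.74^2.632
ln(A_new/A_old) = ln 0.74 / 0.38 = -0.3011 / 0.38 = -0.7924
A_new/A_old = e^-0.7924 ≈ 0.4528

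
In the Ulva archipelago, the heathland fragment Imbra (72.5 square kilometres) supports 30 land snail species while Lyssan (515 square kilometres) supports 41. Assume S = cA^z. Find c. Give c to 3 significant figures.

15.2

z = ln(S₂/S₁) / ln(A₂/A₁) = ln(41/30) / ln(515/72.5) = 0.3124 / 1.9606 = 0.1593
c = S₁ / A₁^z = 30 / 72.5^0.1593 = 30 / 1.979 = 15.16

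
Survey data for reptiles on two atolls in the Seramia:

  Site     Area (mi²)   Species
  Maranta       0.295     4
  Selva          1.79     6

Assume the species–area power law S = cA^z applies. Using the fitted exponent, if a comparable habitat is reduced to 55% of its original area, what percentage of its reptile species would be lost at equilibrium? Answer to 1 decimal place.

12.6%

z = ln(6/4) / ln(1.79/0.295) = 0.4055 / 1.8030 = 0.2249
S_new/S_old = (A_new/A_old)^z = 0.55^0.2249 = exp(0.2249 × -0.5978) = 0.8742
Fraction lost = 1 − 0.8742 = 0.1258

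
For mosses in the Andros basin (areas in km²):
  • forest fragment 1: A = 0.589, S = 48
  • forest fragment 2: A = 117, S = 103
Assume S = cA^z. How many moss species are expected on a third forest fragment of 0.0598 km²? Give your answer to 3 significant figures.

z = ln(103/48) / ln(117/0.589) = 0.7635 / 5.2915 = 0.1443
c = 48 / 0.589^0.1443 = 48 / 0.9265 = 51.81
S₃ = 51.81 × 0.0598^0.1443 = 51.81 × 0.666 ≈ 34.51

34.5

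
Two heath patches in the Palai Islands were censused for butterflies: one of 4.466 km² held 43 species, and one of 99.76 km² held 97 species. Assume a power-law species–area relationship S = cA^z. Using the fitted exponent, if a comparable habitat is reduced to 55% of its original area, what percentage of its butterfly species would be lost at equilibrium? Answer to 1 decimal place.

14.5%

z = ln(97/43) / ln(99.76/4.466) = 0.8135 / 3.1063 = 0.2619
S_new/S_old = (A_new/A_old)^z = 0.55^0.2619 = exp(0.2619 × -0.5978) = 0.8551
Fraction lost = 1 − 0.8551 = 0.1449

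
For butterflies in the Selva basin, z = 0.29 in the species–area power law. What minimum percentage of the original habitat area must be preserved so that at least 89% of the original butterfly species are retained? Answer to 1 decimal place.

Need (A_new/A_old)^0.29 = 0.89, so A_new/A_old = 0.89^(1/0.29) = 0.89^3.448
ln(A_new/A_old) = ln 0.89 / 0.29 = -0.1165 / 0.29 = -0.4018
A_new/A_old = e^-0.4018 ≈ 0.6691

66.9%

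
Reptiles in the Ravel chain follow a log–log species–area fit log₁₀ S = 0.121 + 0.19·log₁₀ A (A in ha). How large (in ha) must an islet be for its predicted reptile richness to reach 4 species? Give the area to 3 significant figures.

340 ha

4 = 1.321 × A^0.19  ⇒  A^0.19 = 4/1.321 = 3.027
ln A = ln(3.027) / 0.19 = 1.1077 / 0.19 = 5.8299
A = e^5.8299 ≈ 340.3 ha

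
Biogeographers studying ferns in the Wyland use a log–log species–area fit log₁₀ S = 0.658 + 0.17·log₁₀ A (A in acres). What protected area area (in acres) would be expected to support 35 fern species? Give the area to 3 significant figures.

35 = 4.55 × A^0.17  ⇒  A^0.17 = 35/4.55 = 7.693
ln A = ln(7.693) / 0.17 = 2.0402 / 0.17 = 12.0015
A = e^12.0015 ≈ 162992 acres

163000 acres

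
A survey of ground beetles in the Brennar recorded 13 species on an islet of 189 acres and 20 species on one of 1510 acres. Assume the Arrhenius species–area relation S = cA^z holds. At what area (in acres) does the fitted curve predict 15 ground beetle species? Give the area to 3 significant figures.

z = ln(20/13) / ln(1510/189) = 0.4308 / 2.0781 = 0.2073
c = 13 / 189^0.2073 = 13 / 2.964 = 4.386
A = (15/4.386)^(1/0.2073) ⇒ ln A = ln(3.42)/0.2073 = 5.9321
A = e^5.9321 ≈ 376.9 acres

377 acres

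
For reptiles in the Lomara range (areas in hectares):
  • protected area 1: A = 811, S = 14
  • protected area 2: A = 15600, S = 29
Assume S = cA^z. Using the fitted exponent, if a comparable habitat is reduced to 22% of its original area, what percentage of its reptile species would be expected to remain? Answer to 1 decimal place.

z = ln(29/14) / ln(15600/811) = 0.7282 / 2.9568 = 0.2463
S_new/S_old = (A_new/A_old)^z = 0.22^0.2463 = exp(0.2463 × -1.5141) = 0.6887

68.9%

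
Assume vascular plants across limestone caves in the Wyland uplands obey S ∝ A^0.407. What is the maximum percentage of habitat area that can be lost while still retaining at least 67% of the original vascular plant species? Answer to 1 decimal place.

Need (A_new/A_old)^0.407 = 0.67, so A_new/A_old = 0.67^(1/0.407) = 0.67^2.457
ln(A_new/A_old) = ln 0.67 / 0.407 = -0.4005 / 0.407 = -0.9840
A_new/A_old = e^-0.9840 ≈ 0.3738
Fraction that can be lost = 1 − 0.3738 = 0.6262

62.6%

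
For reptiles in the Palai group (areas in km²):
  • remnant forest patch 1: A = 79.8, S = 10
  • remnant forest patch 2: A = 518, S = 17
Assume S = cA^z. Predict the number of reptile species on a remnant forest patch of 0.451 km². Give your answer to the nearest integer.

z = ln(17/10) / ln(518/79.8) = 0.5306 / 1.8705 = 0.2837
c = 10 / 79.8^0.2837 = 10 / 3.464 = 2.887
S₃ = 2.887 × 0.451^0.2837 = 2.887 × 0.7978 ≈ 2.303

2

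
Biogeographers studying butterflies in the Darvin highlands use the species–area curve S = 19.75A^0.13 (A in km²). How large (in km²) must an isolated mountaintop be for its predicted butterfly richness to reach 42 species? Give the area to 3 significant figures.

42 = 19.75 × A^0.13  ⇒  A^0.13 = 42/19.75 = 2.127
ln A = ln(2.127) / 0.13 = 0.7545 / 0.13 = 5.8040
A = e^5.8040 ≈ 331.6 km²

332 km²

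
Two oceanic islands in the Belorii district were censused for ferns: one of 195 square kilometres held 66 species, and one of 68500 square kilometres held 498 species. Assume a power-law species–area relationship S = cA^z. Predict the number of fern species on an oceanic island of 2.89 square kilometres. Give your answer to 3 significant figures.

15.4

z = ln(498/66) / ln(68500/195) = 2.0209 / 5.8616 = 0.3448
c = 66 / 195^0.3448 = 66 / 6.16 = 10.71
S₃ = 10.71 × 2.89^0.3448 = 10.71 × 1.442 ≈ 15.45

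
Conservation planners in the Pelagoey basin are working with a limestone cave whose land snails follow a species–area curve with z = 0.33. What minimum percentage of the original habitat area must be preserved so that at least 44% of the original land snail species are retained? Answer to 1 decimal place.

8.3%

Need (A_new/A_old)^0.33 = 0.44, so A_new/A_old = 0.44^(1/0.33) = 0.44^3.03
ln(A_new/A_old) = ln 0.44 / 0.33 = -0.8210 / 0.33 = -2.4878
A_new/A_old = e^-2.4878 ≈ 0.08309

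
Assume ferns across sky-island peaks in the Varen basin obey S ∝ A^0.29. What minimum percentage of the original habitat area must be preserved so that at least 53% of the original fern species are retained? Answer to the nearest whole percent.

11%

Need (A_new/A_old)^0.29 = 0.53, so A_new/A_old = 0.53^(1/0.29) = 0.53^3.448
ln(A_new/A_old) = ln 0.53 / 0.29 = -0.6349 / 0.29 = -2.1892
A_new/A_old = e^-2.1892 ≈ 0.112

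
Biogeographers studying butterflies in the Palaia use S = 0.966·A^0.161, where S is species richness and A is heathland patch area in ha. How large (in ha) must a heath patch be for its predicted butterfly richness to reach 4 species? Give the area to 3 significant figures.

4 = 0.966 × A^0.161  ⇒  A^0.161 = 4/0.966 = 4.141
ln A = ln(4.141) / 0.161 = 1.4209 / 0.161 = 8.8254
A = e^8.8254 ≈ 6805 ha

6800 ha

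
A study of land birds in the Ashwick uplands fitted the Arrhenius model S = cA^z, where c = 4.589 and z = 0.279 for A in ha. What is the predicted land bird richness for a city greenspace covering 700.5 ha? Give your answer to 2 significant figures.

S = 4.589 × 700.5^0.279 = 4.589 × 6.221 ≈ 28.55

29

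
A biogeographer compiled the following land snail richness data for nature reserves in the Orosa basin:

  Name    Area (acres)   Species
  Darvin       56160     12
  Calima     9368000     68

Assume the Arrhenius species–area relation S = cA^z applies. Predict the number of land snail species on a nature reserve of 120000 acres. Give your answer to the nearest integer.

z = ln(68/12) / ln(9368000/56160) = 1.7346 / 5.1169 = 0.3390
c = 12 / 56160^0.3390 = 12 / 40.74 = 0.2945
S₃ = 0.2945 × 120000^0.3390 = 0.2945 × 52.7 ≈ 15.52

16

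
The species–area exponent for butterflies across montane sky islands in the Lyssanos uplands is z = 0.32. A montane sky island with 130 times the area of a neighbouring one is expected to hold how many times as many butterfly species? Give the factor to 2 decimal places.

4.75

S₂/S₁ = (A₂/A₁)^z = 130^0.32
ln(S₂/S₁) = 0.32 × ln 130 = 0.32 × 4.8675 = 1.5576
S₂/S₁ = e^1.5576 ≈ 4.747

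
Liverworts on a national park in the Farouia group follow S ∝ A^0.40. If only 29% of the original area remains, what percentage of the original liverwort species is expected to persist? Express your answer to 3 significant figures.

60.9%

S_new/S_old = (A_new/A_old)^z = 0.29^0.4
= exp(0.4 × ln 0.29) = exp(0.4 × -1.2379) = exp(-0.4951) ≈ 0.6095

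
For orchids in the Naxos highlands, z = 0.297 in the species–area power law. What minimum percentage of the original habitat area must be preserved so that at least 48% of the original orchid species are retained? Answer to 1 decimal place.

Need (A_new/A_old)^0.297 = 0.48, so A_new/A_old = 0.48^(1/0.297) = 0.48^3.367
ln(A_new/A_old) = ln 0.48 / 0.297 = -0.7340 / 0.297 = -2.4713
A_new/A_old = e^-2.4713 ≈ 0.08448

8.4%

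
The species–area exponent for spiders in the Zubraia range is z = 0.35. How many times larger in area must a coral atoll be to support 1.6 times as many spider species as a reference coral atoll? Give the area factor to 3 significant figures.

(A₂/A₁)^0.35 = 1.6, so A₂/A₁ = 1.6^(1/0.35) = 1.6^2.857
ln(A₂/A₁) = ln 1.6 / 0.35 = 0.4700 / 0.35 = 1.3429
A₂/A₁ = e^1.3429 ≈ 3.83

3.83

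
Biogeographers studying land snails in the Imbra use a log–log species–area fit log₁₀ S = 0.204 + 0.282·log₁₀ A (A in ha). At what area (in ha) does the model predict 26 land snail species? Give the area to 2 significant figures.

20000 ha

26 = 1.6 × A^0.282  ⇒  A^0.282 = 26/1.6 = 16.25
ln A = ln(16.25) / 0.282 = 2.7884 / 0.282 = 9.8878
A = e^9.8878 ≈ 19689 ha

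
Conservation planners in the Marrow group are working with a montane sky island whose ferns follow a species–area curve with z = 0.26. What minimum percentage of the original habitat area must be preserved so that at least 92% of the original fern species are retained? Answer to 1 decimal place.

Need (A_new/A_old)^0.26 = 0.92, so A_new/A_old = 0.92^(1/0.26) = 0.92^3.846
ln(A_new/A_old) = ln 0.92 / 0.26 = -0.0834 / 0.26 = -0.3207
A_new/A_old = e^-0.3207 ≈ 0.7256

72.6%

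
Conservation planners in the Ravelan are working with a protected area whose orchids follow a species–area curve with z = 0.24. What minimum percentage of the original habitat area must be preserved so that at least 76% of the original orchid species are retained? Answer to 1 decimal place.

Need (A_new/A_old)^0.24 = 0.76, so A_new/A_old = 0.76^(1/0.24) = 0.76^4.167
ln(A_new/A_old) = ln 0.76 / 0.24 = -0.2744 / 0.24 = -1.1435
A_new/A_old = e^-1.1435 ≈ 0.3187

31.9%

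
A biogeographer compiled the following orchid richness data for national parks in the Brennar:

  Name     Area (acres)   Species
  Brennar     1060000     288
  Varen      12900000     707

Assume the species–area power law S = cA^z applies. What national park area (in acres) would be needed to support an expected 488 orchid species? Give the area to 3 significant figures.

4600000 acres

z = ln(707/288) / ln(12900000/1060000) = 0.8981 / 2.4990 = 0.3594
c = 288 / 1060000^0.3594 = 288 / 146.3 = 1.968
A = (488/1.968)^(1/0.3594) ⇒ ln A = ln(248)/0.3594 = 15.3412
A = e^15.3412 ≈ 4598269 acres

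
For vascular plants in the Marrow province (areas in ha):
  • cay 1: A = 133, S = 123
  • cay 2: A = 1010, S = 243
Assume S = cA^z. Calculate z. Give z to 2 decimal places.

Taking logs: ln S = ln c + z ln A, so z = (ln S₂ − ln S₁)/(ln A₂ − ln A₁).
z = ln(243/123) / ln(1010/133) = ln(1.976) / ln(7.594) = 0.6809 / 2.0274 = 0.3358

0.34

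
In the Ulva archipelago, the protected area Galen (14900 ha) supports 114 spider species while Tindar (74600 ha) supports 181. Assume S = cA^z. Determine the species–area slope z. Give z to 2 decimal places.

0.29

Taking logs: ln S = ln c + z ln A, so z = (ln S₂ − ln S₁)/(ln A₂ − ln A₁).
z = ln(181/114) / ln(74600/14900) = ln(1.588) / ln(5.007) = 0.4623 / 1.6108 = 0.2870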